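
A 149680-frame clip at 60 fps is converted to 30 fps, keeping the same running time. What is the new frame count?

74840 frames

Target frames = source frames × (target rate / source rate) = 149680 × (30)/(60) = 149680 × 1/2 = 74840.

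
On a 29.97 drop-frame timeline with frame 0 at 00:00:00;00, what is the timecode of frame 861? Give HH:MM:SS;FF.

00:00:28;21

Each 10-minute DF block holds 10 × 60 × 30 − 9 × 2 = 17982 frames. 861 ÷ 17982 → 0 full blocks, remainder 861.
Within the partial block the first minute is 1800 frames and each further minute 1798, so 0 further minute boundaries passed. Total skipped labels = 18 × 0 + 2 × 0 = 0.
Non-drop label index = 861 + 0 = 861; at 30 labels/s that is 00:00:28:21, i.e. DF 00:00:28;21.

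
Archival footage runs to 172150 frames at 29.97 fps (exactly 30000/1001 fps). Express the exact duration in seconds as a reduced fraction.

Running time = 172150 ÷ (30000/1001) = 172150 × 1001/30000 = 3446443/600 s.

3446443/600 seconds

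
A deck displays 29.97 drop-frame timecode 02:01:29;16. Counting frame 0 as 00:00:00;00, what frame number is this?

As if non-drop at 30 labels/s: (2 × 3600 + 1 × 60 + 29) × 30 + 16 = 218686.
Minute boundaries passed: 121; those not divisible by 10: 121 − 12 = 109; dropped labels = 2 × 109 = 218.
Actual frame index = 218686 − 218 = 218468.

218468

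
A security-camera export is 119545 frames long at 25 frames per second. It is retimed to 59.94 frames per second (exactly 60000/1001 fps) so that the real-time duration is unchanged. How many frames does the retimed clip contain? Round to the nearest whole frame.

Frames at target rate = 119545 × (60000/1001) / (25) = 286908000/1001 ≈ 286621.379.
Nearest whole frame: 286621.

286621 frames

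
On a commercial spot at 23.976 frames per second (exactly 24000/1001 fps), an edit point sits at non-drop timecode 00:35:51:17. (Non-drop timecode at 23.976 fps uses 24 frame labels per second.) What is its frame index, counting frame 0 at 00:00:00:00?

Total seconds to the label: (0 × 3600 + 35 × 60 + 51) = 2151.
Frame index = 2151 × 24 + 17 = 51641.

51641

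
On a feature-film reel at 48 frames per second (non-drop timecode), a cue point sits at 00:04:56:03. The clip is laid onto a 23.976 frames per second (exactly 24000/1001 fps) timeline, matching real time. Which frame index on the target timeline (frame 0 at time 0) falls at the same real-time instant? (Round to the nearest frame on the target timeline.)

Source frame index: (0×3600 + 4×60 + 56) × 48 + 3 = 14211.
Real time: 14211 / (48) = 4737/16 s.
Target frame: (4737/16) × (24000/1001) = 7105500/1001 ≈ 7098.402 → 7098.

frame 7098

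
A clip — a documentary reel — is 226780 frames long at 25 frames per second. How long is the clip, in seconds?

Running time = 226780 / (25) = 9071.2 s.

9071.2 seconds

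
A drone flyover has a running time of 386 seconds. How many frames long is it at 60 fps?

Frames = 386 × 60 = 23160.

23160 frames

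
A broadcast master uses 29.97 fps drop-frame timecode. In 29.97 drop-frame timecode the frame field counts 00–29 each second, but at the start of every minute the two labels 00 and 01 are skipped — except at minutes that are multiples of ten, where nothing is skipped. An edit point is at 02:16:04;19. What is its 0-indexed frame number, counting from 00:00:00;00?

244693

As if non-drop at 30 labels/s: (2 × 3600 + 16 × 60 + 4) × 30 + 19 = 244939.
Minute boundaries passed: 136; those not divisible by 10: 136 − 13 = 123; dropped labels = 2 × 123 = 246.
Actual frame index = 244939 − 246 = 244693.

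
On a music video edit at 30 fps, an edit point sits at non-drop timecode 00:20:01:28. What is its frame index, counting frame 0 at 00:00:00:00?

36058

Total seconds to the label: (0 × 3600 + 20 × 60 + 1) = 1201.
Frame index = 1201 × 30 + 28 = 36058.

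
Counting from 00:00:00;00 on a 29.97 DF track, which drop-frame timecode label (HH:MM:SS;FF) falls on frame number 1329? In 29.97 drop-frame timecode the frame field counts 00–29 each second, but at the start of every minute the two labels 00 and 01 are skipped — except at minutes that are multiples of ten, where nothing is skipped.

00:00:44;09

Each 10-minute DF block holds 10 × 60 × 30 − 9 × 2 = 17982 frames. 1329 ÷ 17982 → 0 full blocks, remainder 1329.
Within the partial block the first minute is 1800 frames and each further minute 1798, so 0 further minute boundaries passed. Total skipped labels = 18 × 0 + 2 × 0 = 0.
Non-drop label index = 1329 + 0 = 1329; at 30 labels/s that is 00:00:44:09, i.e. DF 00:00:44;09.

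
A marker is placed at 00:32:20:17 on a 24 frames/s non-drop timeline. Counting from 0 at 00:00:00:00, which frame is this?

Total seconds to the label: (0 × 3600 + 32 × 60 + 20) = 1940.
Frame index = 1940 × 24 + 17 = 46577.

46577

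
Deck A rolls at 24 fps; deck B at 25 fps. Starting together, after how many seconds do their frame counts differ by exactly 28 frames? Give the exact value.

The gap grows by |25 − 24| = 1 frame per second.
Time for a 28-frame gap: 28 ÷ (1) = 28 s.

28 seconds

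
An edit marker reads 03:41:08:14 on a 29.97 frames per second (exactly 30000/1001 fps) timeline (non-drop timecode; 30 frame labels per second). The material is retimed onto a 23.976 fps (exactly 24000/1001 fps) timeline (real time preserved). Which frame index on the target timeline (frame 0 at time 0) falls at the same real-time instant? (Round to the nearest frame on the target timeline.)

Source frame index: (3×3600 + 41×60 + 8) × 30 + 14 = 398054.
Real time: 398054 / (30000/1001) = 199226027/15000 s.
Target frame: (199226027/15000) × (24000/1001) = 1592216/5 ≈ 318443.200 → 318443.

frame 318443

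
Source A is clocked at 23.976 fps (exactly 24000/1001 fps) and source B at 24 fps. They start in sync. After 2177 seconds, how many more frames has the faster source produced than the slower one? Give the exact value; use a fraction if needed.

7464/143 frames

A emits 24000/1001 × 2177 = 7464000/143 frames; B emits 24 × 2177 = 52248.
Difference = 7464/143 frames (≈ 52.1958); B is ahead of A.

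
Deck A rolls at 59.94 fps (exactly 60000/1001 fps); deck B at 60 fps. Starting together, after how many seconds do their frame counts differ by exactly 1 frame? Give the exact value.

The gap grows by |60 − 60000/1001| = 60/1001 frames per second.
Time for a 1-frame gap: 1 ÷ (60/1001) = 1001/60 s.

1001/60 seconds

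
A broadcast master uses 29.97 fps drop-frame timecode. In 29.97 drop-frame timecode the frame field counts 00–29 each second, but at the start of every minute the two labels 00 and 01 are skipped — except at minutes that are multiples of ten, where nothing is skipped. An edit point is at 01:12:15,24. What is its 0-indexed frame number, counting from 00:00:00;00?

Complete 10-minute blocks: 7, each 17982 frames → 125874.
Remaining 2 whole minutes in the current block: 1800 + 1 × 1798 = 3598 frames.
Within the current minute: 15 × 30 + 24 − 2 = 472 (labels ;00/;01 skipped at this minute). Total = 125874 + 3598 + 472 = 129944.

129944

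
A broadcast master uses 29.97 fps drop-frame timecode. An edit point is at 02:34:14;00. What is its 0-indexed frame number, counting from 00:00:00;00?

As if non-drop at 30 labels/s: (2 × 3600 + 34 × 60 + 14) × 30 + 0 = 277620.
Minute boundaries passed: 154; those not divisible by 10: 154 − 15 = 139; dropped labels = 2 × 139 = 278.
Actual frame index = 277620 − 278 = 277342.

277342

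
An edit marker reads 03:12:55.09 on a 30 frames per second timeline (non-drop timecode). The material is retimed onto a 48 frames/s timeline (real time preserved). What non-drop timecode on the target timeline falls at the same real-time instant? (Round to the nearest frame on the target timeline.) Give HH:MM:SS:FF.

03:12:55:14

Source frame index: (3×3600 + 12×60 + 55) × 30 + 9 = 347259.
Real time: 347259 / (30) = 115753/10 s.
Target frame: (115753/10) × (48) = 2778072/5 ≈ 555614.400 → 555614.
At 48 labels/s: frame 555614 → 03:12:55:14.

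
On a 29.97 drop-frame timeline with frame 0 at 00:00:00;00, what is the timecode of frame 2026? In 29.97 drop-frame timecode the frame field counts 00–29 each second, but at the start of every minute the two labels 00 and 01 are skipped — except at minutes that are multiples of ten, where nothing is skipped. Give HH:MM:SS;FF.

00:01:07;18

Ten DF minutes hold 17982 frames, so frame 2026 lies in block 0 (frames 0–17981) with 2026 frames into that block.
The block's first minute is 1800 frames and the rest 1798 each; 2026 frames reaches minute 1, so 0 × 18 + 1 × 2 = 2 labels have been skipped so far.
Adding those back, label number 2026 + 2 = 2028 at 30 labels/s is 67 s + 18 f = 0 h 1 min 7 s frame 18, i.e. 00:01:07;18.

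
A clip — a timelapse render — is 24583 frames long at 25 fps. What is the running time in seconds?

Running time = 24583 / (25) = 983.32 s.

983.32 seconds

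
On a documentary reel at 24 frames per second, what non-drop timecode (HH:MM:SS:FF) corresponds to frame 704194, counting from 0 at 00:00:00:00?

704194 ÷ 24 = 29341 full seconds, remainder 10 frames.
29341 s = 8 h 9 min 1 s.
Timecode: 08:09:01:10.

08:09:01:10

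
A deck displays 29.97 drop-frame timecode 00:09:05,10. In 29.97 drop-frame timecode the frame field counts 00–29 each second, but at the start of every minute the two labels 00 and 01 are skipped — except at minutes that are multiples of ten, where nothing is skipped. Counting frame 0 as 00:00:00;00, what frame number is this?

Complete 10-minute blocks: 0, each 17982 frames → 0.
Remaining 9 whole minutes in the current block: 1800 + 8 × 1798 = 16184 frames.
Within the current minute: 5 × 30 + 10 − 2 = 158 (labels ;00/;01 skipped at this minute). Total = 0 + 16184 + 158 = 16342.

16342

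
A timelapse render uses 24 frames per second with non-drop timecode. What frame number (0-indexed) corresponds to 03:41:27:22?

Total seconds to the label: (3 × 3600 + 41 × 60 + 27) = 13287.
Frame index = 13287 × 24 + 22 = 318910.

frame 318910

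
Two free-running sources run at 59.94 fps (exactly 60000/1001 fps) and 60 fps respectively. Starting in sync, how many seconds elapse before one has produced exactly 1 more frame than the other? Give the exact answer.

The gap grows by |60 − 60000/1001| = 60/1001 frames per second.
Time for a 1-frame gap: 1 ÷ (60/1001) = 1001/60 s.

1001/60 seconds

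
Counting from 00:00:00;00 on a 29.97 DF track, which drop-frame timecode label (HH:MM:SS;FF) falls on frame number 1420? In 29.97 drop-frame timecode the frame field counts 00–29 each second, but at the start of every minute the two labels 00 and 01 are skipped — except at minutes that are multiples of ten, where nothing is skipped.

00:00:47;10

Each 10-minute DF block holds 10 × 60 × 30 − 9 × 2 = 17982 frames. 1420 ÷ 17982 → 0 full blocks, remainder 1420.
Within the partial block the first minute is 1800 frames and each further minute 1798, so 0 further minute boundaries passed. Total skipped labels = 18 × 0 + 2 × 0 = 0.
Non-drop label index = 1420 + 0 = 1420; at 30 labels/s that is 00:00:47:10, i.e. DF 00:00:47;10.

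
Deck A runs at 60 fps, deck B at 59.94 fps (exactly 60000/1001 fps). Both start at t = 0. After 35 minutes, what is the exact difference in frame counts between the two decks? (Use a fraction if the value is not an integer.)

35 min = 2100 s.
A emits 60 × 2100 = 126000 frames; B emits 60000/1001 × 2100 = 18000000/143.
Difference = 18000/143 frames (≈ 125.8741); B is behind A.

18000/143 frames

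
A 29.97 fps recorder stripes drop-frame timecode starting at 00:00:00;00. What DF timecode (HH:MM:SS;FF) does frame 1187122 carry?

11:00:10;10

Each 10-minute DF block holds 10 × 60 × 30 − 9 × 2 = 17982 frames. 1187122 ÷ 17982 → 66 full blocks, remainder 310.
Within the partial block the first minute is 1800 frames and each further minute 1798, so 0 further minute boundaries passed. Total skipped labels = 18 × 66 + 2 × 0 = 1188.
Non-drop label index = 1187122 + 1188 = 1188310; at 30 labels/s that is 11:00:10:10, i.e. DF 11:00:10;10.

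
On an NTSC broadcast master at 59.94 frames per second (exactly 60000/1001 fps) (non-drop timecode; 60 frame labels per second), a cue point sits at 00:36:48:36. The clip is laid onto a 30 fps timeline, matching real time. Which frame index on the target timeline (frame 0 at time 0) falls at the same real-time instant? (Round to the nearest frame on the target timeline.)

frame 66324

Source frame index: (0×3600 + 36×60 + 48) × 60 + 36 = 132516.
Real time: 132516 / (60000/1001) = 11054043/5000 s.
Target frame: (11054043/5000) × (30) = 33162129/500 ≈ 66324.258 → 66324.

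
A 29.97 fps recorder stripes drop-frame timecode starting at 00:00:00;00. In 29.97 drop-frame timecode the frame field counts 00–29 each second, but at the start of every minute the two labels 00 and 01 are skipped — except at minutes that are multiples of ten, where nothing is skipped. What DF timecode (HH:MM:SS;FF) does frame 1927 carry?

00:01:04;09

Ten DF minutes hold 17982 frames, so frame 1927 lies in block 0 (frames 0–17981) with 1927 frames into that block.
The block's first minute is 1800 frames and the rest 1798 each; 1927 frames reaches minute 1, so 0 × 18 + 1 × 2 = 2 labels have been skipped so far.
Adding those back, label number 1927 + 2 = 1929 at 30 labels/s is 64 s + 9 f = 0 h 1 min 4 s frame 9, i.e. 00:01:04;09.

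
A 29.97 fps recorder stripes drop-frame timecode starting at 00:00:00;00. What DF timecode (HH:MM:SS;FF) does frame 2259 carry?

Each 10-minute DF block holds 10 × 60 × 30 − 9 × 2 = 17982 frames. 2259 ÷ 17982 → 0 full blocks, remainder 2259.
Within the partial block the first minute is 1800 frames and each further minute 1798, so 1 further minute boundary passed. Total skipped labels = 18 × 0 + 2 × 1 = 2.
Non-drop label index = 2259 + 2 = 2261; at 30 labels/s that is 00:01:15:11, i.e. DF 00:01:15;11.

00:01:15;11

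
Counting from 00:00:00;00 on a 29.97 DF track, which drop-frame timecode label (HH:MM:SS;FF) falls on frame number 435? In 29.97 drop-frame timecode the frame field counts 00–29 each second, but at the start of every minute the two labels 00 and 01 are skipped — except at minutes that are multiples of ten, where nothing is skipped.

Ten DF minutes hold 17982 frames, so frame 435 lies in block 0 (frames 0–17981) with 435 frames into that block.
The block's first minute is 1800 frames and the rest 1798 each; 435 frames reaches minute 0, so 0 × 18 + 0 × 2 = 0 labels have been skipped so far.
Adding those back, label number 435 + 0 = 435 at 30 labels/s is 14 s + 15 f = 0 h 0 min 14 s frame 15, i.e. 00:00:14;15.

00:00:14;15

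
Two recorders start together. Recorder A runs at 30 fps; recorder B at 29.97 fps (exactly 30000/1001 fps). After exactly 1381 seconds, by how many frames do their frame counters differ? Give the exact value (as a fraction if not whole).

A emits 30 × 1381 = 41430 frames; B emits 30000/1001 × 1381 = 41430000/1001.
Difference = 41430/1001 frames (≈ 41.3886); B is behind A.

41430/1001 frames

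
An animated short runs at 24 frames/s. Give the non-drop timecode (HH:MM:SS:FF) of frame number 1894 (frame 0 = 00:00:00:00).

1894 ÷ 24 = 78 full seconds, remainder 22 frames.
78 s = 0 h 1 min 18 s.
Timecode: 00:01:18:22.

00:01:18:22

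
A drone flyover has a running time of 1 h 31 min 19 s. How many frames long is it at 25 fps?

136975 frames

1 h 31 min 19 s = 5479 s.
Frames = 5479 × 25 = 136975.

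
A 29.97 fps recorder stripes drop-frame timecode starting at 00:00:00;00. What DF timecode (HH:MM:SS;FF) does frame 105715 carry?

00:58:47;11

Ten DF minutes hold 17982 frames, so frame 105715 lies in block 5 (frames 89910–107891) with 15805 frames into that block.
The block's first minute is 1800 frames and the rest 1798 each; 15805 frames reaches minute 8, so 5 × 18 + 8 × 2 = 106 labels have been skipped so far.
Adding those back, label number 105715 + 106 = 105821 at 30 labels/s is 3527 s + 11 f = 0 h 58 min 47 s frame 11, i.e. 00:58:47;11.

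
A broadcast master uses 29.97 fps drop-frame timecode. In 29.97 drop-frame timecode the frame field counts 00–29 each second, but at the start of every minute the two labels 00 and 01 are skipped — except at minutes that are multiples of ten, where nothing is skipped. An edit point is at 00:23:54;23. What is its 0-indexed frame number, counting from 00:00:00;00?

43001

Complete 10-minute blocks: 2, each 17982 frames → 35964.
Remaining 3 whole minutes in the current block: 1800 + 2 × 1798 = 5396 frames.
Within the current minute: 54 × 30 + 23 − 2 = 1641 (labels ;00/;01 skipped at this minute). Total = 35964 + 5396 + 1641 = 43001.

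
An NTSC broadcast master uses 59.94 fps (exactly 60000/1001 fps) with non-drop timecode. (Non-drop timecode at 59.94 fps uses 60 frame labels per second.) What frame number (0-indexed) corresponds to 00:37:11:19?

Total seconds to the label: (0 × 3600 + 37 × 60 + 11) = 2231.
Frame index = 2231 × 60 + 19 = 133879.

133879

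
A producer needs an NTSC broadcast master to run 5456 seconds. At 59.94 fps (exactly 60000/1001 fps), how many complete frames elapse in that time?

Frames = 5456 × 60000/1001 = 29760000/91 ≈ 327032.9670.
Complete frames: 327032.

327032 frames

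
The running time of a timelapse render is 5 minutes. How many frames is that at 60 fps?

5 min = 300 s.
Frames = 300 × 60 = 18000.

18000 frames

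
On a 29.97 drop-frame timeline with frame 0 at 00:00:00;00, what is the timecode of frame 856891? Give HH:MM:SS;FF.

Ten DF minutes hold 17982 frames, so frame 856891 lies in block 47 (frames 845154–863135) with 11737 frames into that block.
The block's first minute is 1800 frames and the rest 1798 each; 11737 frames reaches minute 6, so 47 × 18 + 6 × 2 = 858 labels have been skipped so far.
Adding those back, label number 856891 + 858 = 857749 at 30 labels/s is 28591 s + 19 f = 7 h 56 min 31 s frame 19, i.e. 07:56:31;19.

07:56:31;19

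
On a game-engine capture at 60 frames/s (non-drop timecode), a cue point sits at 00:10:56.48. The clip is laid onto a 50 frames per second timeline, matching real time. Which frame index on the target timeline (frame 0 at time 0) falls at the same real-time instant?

Source frame index: (0×3600 + 10×60 + 56) × 60 + 48 = 39408.
Real time: 39408 / (60) = 3284/5 s.
Target frame: (3284/5) × (50) = 32840.

frame 32840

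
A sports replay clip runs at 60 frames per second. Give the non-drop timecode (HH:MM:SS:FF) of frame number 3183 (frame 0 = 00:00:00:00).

3183 ÷ 60 = 53 full seconds, remainder 3 frames.
53 s = 0 h 0 min 53 s.
Timecode: 00:00:53:03.

00:00:53:03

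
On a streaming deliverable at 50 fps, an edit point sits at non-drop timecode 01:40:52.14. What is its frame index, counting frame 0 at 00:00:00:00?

Total seconds to the label: (1 × 3600 + 40 × 60 + 52) = 6052.
Frame index = 6052 × 50 + 14 = 302614.

frame 302614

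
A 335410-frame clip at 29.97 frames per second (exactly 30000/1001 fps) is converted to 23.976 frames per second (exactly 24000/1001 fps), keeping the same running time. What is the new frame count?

Target frames = source frames × (target rate / source rate) = 335410 × (24000/1001)/(30000/1001) = 335410 × 4/5 = 268328.

268328 frames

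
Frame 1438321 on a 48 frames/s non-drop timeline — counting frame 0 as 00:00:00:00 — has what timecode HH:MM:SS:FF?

08:19:25:01

1438321 ÷ 48 = 29965 full seconds, remainder 1 frame.
29965 s = 8 h 19 min 25 s.
Timecode: 08:19:25:01.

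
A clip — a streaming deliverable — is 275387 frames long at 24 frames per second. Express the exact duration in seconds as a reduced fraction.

275387/24 seconds

Running time = 275387 ÷ (24) = 275387 × 1/24 = 275387/24 s.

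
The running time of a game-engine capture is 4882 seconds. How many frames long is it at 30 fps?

146460 frames

Frames = 4882 × 30 = 146460.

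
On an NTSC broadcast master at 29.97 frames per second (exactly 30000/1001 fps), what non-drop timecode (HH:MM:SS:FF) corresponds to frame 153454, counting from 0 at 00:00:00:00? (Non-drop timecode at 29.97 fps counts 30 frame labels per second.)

153454 ÷ 30 = 5115 full seconds, remainder 4 frames.
5115 s = 1 h 25 min 15 s.
Timecode: 01:25:15:04.

01:25:15:04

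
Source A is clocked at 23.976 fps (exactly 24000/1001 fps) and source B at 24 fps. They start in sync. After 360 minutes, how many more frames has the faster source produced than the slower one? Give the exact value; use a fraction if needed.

518400/1001 frames

360 min = 21600 s.
A emits 24000/1001 × 21600 = 518400000/1001 frames; B emits 24 × 21600 = 518400.
Difference = 518400/1001 frames (≈ 517.8821); B is ahead of A.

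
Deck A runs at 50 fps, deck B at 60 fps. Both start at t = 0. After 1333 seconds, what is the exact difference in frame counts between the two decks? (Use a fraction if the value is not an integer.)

13330 frames

A emits 50 × 1333 = 66650 frames; B emits 60 × 1333 = 79980.
Difference = 13330 frames; B is ahead of A.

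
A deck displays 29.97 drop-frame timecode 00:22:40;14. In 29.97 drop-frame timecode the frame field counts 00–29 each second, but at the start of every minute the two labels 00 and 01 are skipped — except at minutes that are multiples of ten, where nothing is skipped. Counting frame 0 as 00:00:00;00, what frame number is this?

Complete 10-minute blocks: 2, each 17982 frames → 35964.
Remaining 2 whole minutes in the current block: 1800 + 1 × 1798 = 3598 frames.
Within the current minute: 40 × 30 + 14 − 2 = 1212 (labels ;00/;01 skipped at this minute). Total = 35964 + 3598 + 1212 = 40774.

40774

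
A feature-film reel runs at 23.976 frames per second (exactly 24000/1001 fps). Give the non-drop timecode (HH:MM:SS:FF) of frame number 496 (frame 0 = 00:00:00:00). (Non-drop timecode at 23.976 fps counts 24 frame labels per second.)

00:00:20:16

496 ÷ 24 = 20 full seconds, remainder 16 frames.
20 s = 0 h 0 min 20 s.
Timecode: 00:00:20:16.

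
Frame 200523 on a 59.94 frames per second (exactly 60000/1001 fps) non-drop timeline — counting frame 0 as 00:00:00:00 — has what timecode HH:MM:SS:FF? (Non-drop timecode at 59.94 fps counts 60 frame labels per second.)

200523 ÷ 60 = 3342 full seconds, remainder 3 frames.
3342 s = 0 h 55 min 42 s.
Timecode: 00:55:42:03.

00:55:42:03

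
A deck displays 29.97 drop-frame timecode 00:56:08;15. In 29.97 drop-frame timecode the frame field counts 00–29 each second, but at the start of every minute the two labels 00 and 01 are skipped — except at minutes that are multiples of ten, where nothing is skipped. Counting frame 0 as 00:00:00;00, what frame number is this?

As if non-drop at 30 labels/s: (0 × 3600 + 56 × 60 + 8) × 30 + 15 = 101055.
Minute boundaries passed: 56; those not divisible by 10: 56 − 5 = 51; dropped labels = 2 × 51 = 102.
Actual frame index = 101055 − 102 = 100953.

100953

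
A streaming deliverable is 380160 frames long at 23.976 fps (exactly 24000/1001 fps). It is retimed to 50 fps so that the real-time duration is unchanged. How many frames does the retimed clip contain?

Target frames = source frames × (target rate / source rate) = 380160 × (50)/(24000/1001) = 380160 × 1001/480 = 792792.

792792 frames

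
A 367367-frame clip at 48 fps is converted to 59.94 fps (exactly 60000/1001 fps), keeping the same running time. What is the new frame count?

Target frames = source frames × (target rate / source rate) = 367367 × (60000/1001)/(48) = 367367 × 1250/1001 = 458750.

458750 frames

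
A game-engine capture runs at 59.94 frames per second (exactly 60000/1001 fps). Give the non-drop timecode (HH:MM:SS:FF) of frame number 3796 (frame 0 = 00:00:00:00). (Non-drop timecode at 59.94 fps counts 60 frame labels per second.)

00:01:03:16

3796 ÷ 60 = 63 full seconds, remainder 16 frames.
63 s = 0 h 1 min 3 s.
Timecode: 00:01:03:16.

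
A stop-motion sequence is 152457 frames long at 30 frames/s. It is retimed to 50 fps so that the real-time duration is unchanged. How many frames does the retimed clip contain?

254095 frames

Target frames = source frames × (target rate / source rate) = 152457 × (50)/(30) = 152457 × 5/3 = 254095.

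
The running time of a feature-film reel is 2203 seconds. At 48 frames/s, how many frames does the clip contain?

Frames = 2203 × 48 = 105744.

105744 frames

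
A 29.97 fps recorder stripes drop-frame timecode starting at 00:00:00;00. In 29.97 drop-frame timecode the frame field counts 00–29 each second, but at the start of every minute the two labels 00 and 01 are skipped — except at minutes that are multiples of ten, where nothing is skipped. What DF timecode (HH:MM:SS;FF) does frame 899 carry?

00:00:29;29

Each 10-minute DF block holds 10 × 60 × 30 − 9 × 2 = 17982 frames. 899 ÷ 17982 → 0 full blocks, remainder 899.
Within the partial block the first minute is 1800 frames and each further minute 1798, so 0 further minute boundaries passed. Total skipped labels = 18 × 0 + 2 × 0 = 0.
Non-drop label index = 899 + 0 = 899; at 30 labels/s that is 00:00:29:29, i.e. DF 00:00:29;29.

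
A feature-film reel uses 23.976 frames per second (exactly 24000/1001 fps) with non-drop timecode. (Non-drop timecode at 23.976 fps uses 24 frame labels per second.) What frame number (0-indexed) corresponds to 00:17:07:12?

24660

Total seconds to the label: (0 × 3600 + 17 × 60 + 7) = 1027.
Frame index = 1027 × 24 + 12 = 24660.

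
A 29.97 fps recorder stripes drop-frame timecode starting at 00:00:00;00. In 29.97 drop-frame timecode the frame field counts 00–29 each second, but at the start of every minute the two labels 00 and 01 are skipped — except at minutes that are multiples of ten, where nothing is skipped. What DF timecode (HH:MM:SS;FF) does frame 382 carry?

Each 10-minute DF block holds 10 × 60 × 30 − 9 × 2 = 17982 frames. 382 ÷ 17982 → 0 full blocks, remainder 382.
Within the partial block the first minute is 1800 frames and each further minute 1798, so 0 further minute boundaries passed. Total skipped labels = 18 × 0 + 2 × 0 = 0.
Non-drop label index = 382 + 0 = 382; at 30 labels/s that is 00:00:12:22, i.e. DF 00:00:12;22.

00:00:12;22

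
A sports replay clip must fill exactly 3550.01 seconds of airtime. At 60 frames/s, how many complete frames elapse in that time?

Frames = 3550.01 × 60 = 1065003/5 ≈ 213000.6000.
Complete frames: 213000.

213000 frames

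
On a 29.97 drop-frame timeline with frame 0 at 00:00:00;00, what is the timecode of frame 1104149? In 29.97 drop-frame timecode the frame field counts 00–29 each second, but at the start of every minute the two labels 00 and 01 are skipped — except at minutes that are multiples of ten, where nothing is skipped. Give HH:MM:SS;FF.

Ten DF minutes hold 17982 frames, so frame 1104149 lies in block 61 (frames 1096902–1114883) with 7247 frames into that block.
The block's first minute is 1800 frames and the rest 1798 each; 7247 frames reaches minute 4, so 61 × 18 + 4 × 2 = 1106 labels have been skipped so far.
Adding those back, label number 1104149 + 1106 = 1105255 at 30 labels/s is 36841 s + 25 f = 10 h 14 min 1 s frame 25, i.e. 10:14:01;25.

10:14:01;25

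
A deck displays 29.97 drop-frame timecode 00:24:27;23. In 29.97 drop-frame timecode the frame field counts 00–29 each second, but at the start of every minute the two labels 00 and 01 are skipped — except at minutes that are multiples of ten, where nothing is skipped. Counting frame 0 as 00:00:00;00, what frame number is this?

As if non-drop at 30 labels/s: (0 × 3600 + 24 × 60 + 27) × 30 + 23 = 44033.
Minute boundaries passed: 24; those not divisible by 10: 24 − 2 = 22; dropped labels = 2 × 22 = 44.
Actual frame index = 44033 − 44 = 43989.

43989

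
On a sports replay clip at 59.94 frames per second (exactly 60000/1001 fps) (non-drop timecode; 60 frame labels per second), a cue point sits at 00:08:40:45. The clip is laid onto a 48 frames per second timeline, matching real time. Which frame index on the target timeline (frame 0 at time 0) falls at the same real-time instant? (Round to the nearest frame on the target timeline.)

Source frame index: (0×3600 + 8×60 + 40) × 60 + 45 = 31245.
Real time: 31245 / (60000/1001) = 2085083/4000 s.
Target frame: (2085083/4000) × (48) = 6255249/250 ≈ 25020.996 → 25021.

frame 25021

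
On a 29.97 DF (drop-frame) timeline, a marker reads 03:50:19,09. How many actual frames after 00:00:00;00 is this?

Complete 10-minute blocks: 23, each 17982 frames → 413586.
Remaining 0 whole minutes in the current block: 0 frames.
Within the current minute: 19 × 30 + 9 = 579. Total = 413586 + 0 + 579 = 414165.

414165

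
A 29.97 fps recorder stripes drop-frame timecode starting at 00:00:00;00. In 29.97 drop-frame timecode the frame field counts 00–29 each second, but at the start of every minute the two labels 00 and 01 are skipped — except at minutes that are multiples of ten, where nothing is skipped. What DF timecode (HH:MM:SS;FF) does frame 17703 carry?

Each 10-minute DF block holds 10 × 60 × 30 − 9 × 2 = 17982 frames. 17703 ÷ 17982 → 0 full blocks, remainder 17703.
Within the partial block the first minute is 1800 frames and each further minute 1798, so 9 further minute boundaries passed. Total skipped labels = 18 × 0 + 2 × 9 = 18.
Non-drop label index = 17703 + 18 = 17721; at 30 labels/s that is 00:09:50:21, i.e. DF 00:09:50;21.

00:09:50;21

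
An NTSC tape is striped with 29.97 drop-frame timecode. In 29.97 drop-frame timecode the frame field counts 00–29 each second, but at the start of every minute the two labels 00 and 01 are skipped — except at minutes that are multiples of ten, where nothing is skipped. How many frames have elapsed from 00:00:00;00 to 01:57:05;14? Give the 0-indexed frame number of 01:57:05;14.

Complete 10-minute blocks: 11, each 17982 frames → 197802.
Remaining 7 whole minutes in the current block: 1800 + 6 × 1798 = 12588 frames.
Within the current minute: 5 × 30 + 14 − 2 = 162 (labels ;00/;01 skipped at this minute). Total = 197802 + 12588 + 162 = 210552.

210552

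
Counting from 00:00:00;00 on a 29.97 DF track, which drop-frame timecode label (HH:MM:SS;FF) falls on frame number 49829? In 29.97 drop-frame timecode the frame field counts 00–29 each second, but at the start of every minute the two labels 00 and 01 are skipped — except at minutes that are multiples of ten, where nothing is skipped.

Ten DF minutes hold 17982 frames, so frame 49829 lies in block 2 (frames 35964–53945) with 13865 frames into that block.
The block's first minute is 1800 frames and the rest 1798 each; 13865 frames reaches minute 7, so 2 × 18 + 7 × 2 = 50 labels have been skipped so far.
Adding those back, label number 49829 + 50 = 49879 at 30 labels/s is 1662 s + 19 f = 0 h 27 min 42 s frame 19, i.e. 00:27:42;19.

00:27:42;19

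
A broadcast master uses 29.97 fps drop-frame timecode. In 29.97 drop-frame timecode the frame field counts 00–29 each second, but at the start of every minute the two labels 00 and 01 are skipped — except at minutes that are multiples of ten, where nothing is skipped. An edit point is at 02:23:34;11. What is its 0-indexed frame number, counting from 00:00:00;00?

258173

Complete 10-minute blocks: 14, each 17982 frames → 251748.
Remaining 3 whole minutes in the current block: 1800 + 2 × 1798 = 5396 frames.
Within the current minute: 34 × 30 + 11 − 2 = 1029 (labels ;00/;01 skipped at this minute). Total = 251748 + 5396 + 1029 = 258173.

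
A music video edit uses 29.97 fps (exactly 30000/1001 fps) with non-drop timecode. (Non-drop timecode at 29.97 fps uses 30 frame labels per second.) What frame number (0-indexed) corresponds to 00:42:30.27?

frame 76527

Total seconds to the label: (0 × 3600 + 42 × 60 + 30) = 2550.
Frame index = 2550 × 30 + 27 = 76527.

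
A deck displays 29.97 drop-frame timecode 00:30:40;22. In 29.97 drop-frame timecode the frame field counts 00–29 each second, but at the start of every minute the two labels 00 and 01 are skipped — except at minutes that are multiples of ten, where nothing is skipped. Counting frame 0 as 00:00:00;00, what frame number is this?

55168

As if non-drop at 30 labels/s: (0 × 3600 + 30 × 60 + 40) × 30 + 22 = 55222.
Minute boundaries passed: 30; those not divisible by 10: 30 − 3 = 27; dropped labels = 2 × 27 = 54.
Actual frame index = 55222 − 54 = 55168.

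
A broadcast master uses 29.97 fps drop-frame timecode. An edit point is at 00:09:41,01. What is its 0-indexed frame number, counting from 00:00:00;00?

As if non-drop at 30 labels/s: (0 × 3600 + 9 × 60 + 41) × 30 + 1 = 17431.
Minute boundaries passed: 9; those not divisible by 10: 9 − 0 = 9; dropped labels = 2 × 9 = 18.
Actual frame index = 17431 − 18 = 17413.

17413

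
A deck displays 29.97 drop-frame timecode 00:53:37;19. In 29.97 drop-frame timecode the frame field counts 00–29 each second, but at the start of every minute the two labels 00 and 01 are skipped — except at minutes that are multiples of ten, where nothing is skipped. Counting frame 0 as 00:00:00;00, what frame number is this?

96433

Complete 10-minute blocks: 5, each 17982 frames → 89910.
Remaining 3 whole minutes in the current block: 1800 + 2 × 1798 = 5396 frames.
Within the current minute: 37 × 30 + 19 − 2 = 1127 (labels ;00/;01 skipped at this minute). Total = 89910 + 5396 + 1127 = 96433.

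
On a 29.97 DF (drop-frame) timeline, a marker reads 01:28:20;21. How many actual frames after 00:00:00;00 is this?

Complete 10-minute blocks: 8, each 17982 frames → 143856.
Remaining 8 whole minutes in the current block: 1800 + 7 × 1798 = 14386 frames.
Within the current minute: 20 × 30 + 21 − 2 = 619 (labels ;00/;01 skipped at this minute). Total = 143856 + 14386 + 619 = 158861.

158861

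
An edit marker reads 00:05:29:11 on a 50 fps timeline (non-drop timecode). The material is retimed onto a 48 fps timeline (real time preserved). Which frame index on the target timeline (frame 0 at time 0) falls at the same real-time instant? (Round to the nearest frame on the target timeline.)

frame 15803

Source frame index: (0×3600 + 5×60 + 29) × 50 + 11 = 16461.
Real time: 16461 / (50) = 16461/50 s.
Target frame: (16461/50) × (48) = 395064/25 ≈ 15802.560 → 15803.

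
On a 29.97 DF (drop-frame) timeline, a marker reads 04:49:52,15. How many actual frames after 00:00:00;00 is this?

521253

Complete 10-minute blocks: 28, each 17982 frames → 503496.
Remaining 9 whole minutes in the current block: 1800 + 8 × 1798 = 16184 frames.
Within the current minute: 52 × 30 + 15 − 2 = 1573 (labels ;00/;01 skipped at this minute). Total = 503496 + 16184 + 1573 = 521253.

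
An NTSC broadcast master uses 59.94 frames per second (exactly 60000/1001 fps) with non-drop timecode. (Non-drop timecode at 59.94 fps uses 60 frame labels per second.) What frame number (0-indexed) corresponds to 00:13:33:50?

Total seconds to the label: (0 × 3600 + 13 × 60 + 33) = 813.
Frame index = 813 × 60 + 50 = 48830.

frame 48830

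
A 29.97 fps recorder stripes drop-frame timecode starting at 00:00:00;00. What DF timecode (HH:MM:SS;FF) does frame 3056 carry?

Ten DF minutes hold 17982 frames, so frame 3056 lies in block 0 (frames 0–17981) with 3056 frames into that block.
The block's first minute is 1800 frames and the rest 1798 each; 3056 frames reaches minute 1, so 0 × 18 + 1 × 2 = 2 labels have been skipped so far.
Adding those back, label number 3056 + 2 = 3058 at 30 labels/s is 101 s + 28 f = 0 h 1 min 41 s frame 28, i.e. 00:01:41;28.

00:01:41;28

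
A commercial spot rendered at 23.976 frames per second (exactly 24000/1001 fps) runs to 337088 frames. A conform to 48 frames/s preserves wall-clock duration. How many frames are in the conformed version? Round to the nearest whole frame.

674850 frames

Frames at target rate = 337088 × (48) / (24000/1001) = 84356272/125 ≈ 674850.176.
Nearest whole frame: 674850.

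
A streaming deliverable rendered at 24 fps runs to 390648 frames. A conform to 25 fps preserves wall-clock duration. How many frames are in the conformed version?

Target frames = source frames × (target rate / source rate) = 390648 × (25)/(24) = 390648 × 25/24 = 406925.

406925 frames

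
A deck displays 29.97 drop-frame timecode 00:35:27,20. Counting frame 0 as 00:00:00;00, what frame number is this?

63766

As if non-drop at 30 labels/s: (0 × 3600 + 35 × 60 + 27) × 30 + 20 = 63830.
Minute boundaries passed: 35; those not divisible by 10: 35 − 3 = 32; dropped labels = 2 × 32 = 64.
Actual frame index = 63830 − 64 = 63766.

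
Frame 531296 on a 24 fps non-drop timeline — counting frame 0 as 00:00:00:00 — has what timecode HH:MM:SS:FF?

531296 ÷ 24 = 22137 full seconds, remainder 8 frames.
22137 s = 6 h 8 min 57 s.
Timecode: 06:08:57:08.

06:08:57:08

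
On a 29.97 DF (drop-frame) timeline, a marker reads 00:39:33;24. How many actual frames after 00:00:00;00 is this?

As if non-drop at 30 labels/s: (0 × 3600 + 39 × 60 + 33) × 30 + 24 = 71214.
Minute boundaries passed: 39; those not divisible by 10: 39 − 3 = 36; dropped labels = 2 × 36 = 72.
Actual frame index = 71214 − 72 = 71142.

71142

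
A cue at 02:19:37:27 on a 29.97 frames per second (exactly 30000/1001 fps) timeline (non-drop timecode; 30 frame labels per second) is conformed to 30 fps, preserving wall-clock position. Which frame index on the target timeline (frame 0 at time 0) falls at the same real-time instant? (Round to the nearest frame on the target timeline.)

frame 251588

Source frame index: (2×3600 + 19×60 + 37) × 30 + 27 = 251337.
Real time: 251337 / (30000/1001) = 83862779/10000 s.
Target frame: (83862779/10000) × (30) = 251588337/1000 ≈ 251588.337 → 251588.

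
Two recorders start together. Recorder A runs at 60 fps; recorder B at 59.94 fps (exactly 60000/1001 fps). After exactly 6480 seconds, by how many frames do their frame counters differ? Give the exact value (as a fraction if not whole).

A emits 60 × 6480 = 388800 frames; B emits 60000/1001 × 6480 = 388800000/1001.
Difference = 388800/1001 frames (≈ 388.4116); B is behind A.

388800/1001 frames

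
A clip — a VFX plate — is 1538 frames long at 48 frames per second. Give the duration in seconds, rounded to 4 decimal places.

32.0417 seconds

Running time = 1538 × 1/48 = 769/24 s ≈ 32.0417 s.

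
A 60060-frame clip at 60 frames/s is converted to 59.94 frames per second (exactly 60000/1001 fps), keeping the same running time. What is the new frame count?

60000 frames

Target frames = source frames × (target rate / source rate) = 60060 × (60000/1001)/(60) = 60060 × 1000/1001 = 60000.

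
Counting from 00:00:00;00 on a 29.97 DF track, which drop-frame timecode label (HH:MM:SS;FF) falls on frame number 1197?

00:00:39;27

Ten DF minutes hold 17982 frames, so frame 1197 lies in block 0 (frames 0–17981) with 1197 frames into that block.
The block's first minute is 1800 frames and the rest 1798 each; 1197 frames reaches minute 0, so 0 × 18 + 0 × 2 = 0 labels have been skipped so far.
Adding those back, label number 1197 + 0 = 1197 at 30 labels/s is 39 s + 27 f = 0 h 0 min 39 s frame 27, i.e. 00:00:39;27.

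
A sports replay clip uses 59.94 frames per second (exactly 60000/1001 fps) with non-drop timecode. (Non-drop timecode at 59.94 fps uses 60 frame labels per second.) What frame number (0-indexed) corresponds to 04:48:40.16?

1039216

Total seconds to the label: (4 × 3600 + 48 × 60 + 40) = 17320.
Frame index = 17320 × 60 + 16 = 1039216.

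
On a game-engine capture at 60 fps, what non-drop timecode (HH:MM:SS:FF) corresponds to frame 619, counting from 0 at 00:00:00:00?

619 ÷ 60 = 10 full seconds, remainder 19 frames.
10 s = 0 h 0 min 10 s.
Timecode: 00:00:10:19.

00:00:10:19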